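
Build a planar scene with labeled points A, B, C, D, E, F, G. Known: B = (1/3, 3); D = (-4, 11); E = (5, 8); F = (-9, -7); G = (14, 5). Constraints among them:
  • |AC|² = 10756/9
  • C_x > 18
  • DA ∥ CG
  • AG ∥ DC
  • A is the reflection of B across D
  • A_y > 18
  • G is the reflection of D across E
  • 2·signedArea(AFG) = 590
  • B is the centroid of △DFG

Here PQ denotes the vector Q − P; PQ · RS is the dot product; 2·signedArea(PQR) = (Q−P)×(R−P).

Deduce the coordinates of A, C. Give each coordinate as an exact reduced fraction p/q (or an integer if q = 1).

1. A_x = -25/3  [A is the reflection of B across D]
2. A_y = 19  [A is the reflection of B across D]
   → A = (-25/3, 19)
3. C_x = 55/3  [DA ∥ CG ∩ AG ∥ DC]
4. C_y = -3  [DA ∥ CG ∩ AG ∥ DC]
   → C = (55/3, -3)

A = (-25/3, 19)
C = (55/3, -3)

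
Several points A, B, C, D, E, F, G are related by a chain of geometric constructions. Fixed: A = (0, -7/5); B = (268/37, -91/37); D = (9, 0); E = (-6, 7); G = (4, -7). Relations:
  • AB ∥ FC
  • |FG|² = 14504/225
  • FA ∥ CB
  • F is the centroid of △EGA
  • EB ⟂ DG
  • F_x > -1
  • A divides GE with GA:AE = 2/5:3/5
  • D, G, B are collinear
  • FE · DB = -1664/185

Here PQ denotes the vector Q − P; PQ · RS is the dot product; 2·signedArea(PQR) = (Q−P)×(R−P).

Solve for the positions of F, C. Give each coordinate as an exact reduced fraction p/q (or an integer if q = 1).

C = (730/111, -847/555)
F = (-2/3, -7/15)

1. F_x = -2/3  [F is the centroid of △EGA]
2. F_y = -7/15  [F is the centroid of △EGA]
   → F = (-2/3, -7/15)
3. C_x = 730/111  [FA ∥ CB ∩ AB ∥ FC]
4. C_y = -847/555  [FA ∥ CB ∩ AB ∥ FC]
   → C = (730/111, -847/555)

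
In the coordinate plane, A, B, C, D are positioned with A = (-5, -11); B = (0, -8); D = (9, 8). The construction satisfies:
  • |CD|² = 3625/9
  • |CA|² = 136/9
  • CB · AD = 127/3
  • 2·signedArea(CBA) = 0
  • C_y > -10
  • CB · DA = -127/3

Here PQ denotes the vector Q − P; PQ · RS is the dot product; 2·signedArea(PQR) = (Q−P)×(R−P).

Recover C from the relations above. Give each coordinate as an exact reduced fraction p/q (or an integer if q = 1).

1. C_x = -5/3  [2·signedArea(CBA) = 0 ∩ CB · DA = -127/3]
2. C_y = -9  [2·signedArea(CBA) = 0 ∩ CB · DA = -127/3]
   → C = (-5/3, -9)

C = (-5/3, -9)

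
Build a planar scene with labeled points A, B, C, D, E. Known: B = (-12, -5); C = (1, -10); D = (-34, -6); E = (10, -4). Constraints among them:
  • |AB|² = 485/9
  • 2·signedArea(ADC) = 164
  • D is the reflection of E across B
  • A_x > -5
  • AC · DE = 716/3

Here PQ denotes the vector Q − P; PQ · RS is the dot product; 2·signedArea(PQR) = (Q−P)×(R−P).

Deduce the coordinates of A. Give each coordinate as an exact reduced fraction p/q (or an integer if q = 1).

1. A_x = -14/3  [AC · DE = 716/3 ∩ 2·signedArea(ADC) = 164]
2. A_y = -14/3  [AC · DE = 716/3 ∩ 2·signedArea(ADC) = 164]
   → A = (-14/3, -14/3)

A = (-14/3, -14/3)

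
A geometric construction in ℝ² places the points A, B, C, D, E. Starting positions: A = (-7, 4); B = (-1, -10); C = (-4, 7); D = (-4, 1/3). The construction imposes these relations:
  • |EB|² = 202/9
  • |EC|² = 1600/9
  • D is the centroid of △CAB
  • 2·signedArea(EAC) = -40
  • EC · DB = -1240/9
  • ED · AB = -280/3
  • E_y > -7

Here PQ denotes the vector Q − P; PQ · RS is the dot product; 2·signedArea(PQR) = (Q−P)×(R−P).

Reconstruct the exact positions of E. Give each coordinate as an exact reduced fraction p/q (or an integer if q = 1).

E = (-4, -19/3)

1. E_x = -4  [2·signedArea(EAC) = -40 ∩ EC · DB = -1240/9]
2. E_y = -19/3  [2·signedArea(EAC) = -40 ∩ EC · DB = -1240/9]
   → E = (-4, -19/3)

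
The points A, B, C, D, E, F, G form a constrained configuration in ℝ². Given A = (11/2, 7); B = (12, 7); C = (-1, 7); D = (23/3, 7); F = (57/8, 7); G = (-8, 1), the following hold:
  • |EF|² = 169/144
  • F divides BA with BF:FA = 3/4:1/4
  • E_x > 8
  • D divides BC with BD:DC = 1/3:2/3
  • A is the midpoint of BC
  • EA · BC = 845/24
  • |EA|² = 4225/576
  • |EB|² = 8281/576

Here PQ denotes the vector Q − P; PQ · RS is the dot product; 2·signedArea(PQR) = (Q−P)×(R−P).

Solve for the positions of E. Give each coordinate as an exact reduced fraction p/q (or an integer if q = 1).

E = (197/24, 7)

1. E_x = 197/24  [EA · BC = 845/24]
2. E_y = 7  [|EB|² = 8281/576]
   → E = (197/24, 7)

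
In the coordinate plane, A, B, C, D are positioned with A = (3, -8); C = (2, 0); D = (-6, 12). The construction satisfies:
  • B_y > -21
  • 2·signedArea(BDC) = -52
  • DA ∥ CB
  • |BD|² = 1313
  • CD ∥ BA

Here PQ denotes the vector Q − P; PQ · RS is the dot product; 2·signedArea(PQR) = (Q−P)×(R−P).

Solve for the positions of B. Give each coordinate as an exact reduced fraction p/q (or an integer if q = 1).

B = (11, -20)

1. B_x = 11  [CD ∥ BA ∩ DA ∥ CB]
2. B_y = -20  [CD ∥ BA ∩ DA ∥ CB]
   → B = (11, -20)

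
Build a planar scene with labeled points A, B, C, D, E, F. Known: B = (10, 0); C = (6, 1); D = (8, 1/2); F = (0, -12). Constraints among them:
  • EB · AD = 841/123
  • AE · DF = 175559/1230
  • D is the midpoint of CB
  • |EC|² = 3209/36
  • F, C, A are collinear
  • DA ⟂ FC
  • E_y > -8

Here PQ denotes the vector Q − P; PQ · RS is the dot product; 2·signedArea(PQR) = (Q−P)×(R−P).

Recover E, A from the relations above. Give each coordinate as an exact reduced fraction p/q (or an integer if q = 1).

A = (1263/205, 553/410)
E = (8/3, -47/6)

1. A_x = 1263/205  [F, C, A are collinear ∩ DA ⟂ FC]
2. A_y = 553/410  [F, C, A are collinear ∩ DA ⟂ FC]
   → A = (1263/205, 553/410)
3. E_x = 8/3  [EB · AD = 841/123 ∩ AE · DF = 175559/1230]
4. E_y = -47/6  [EB · AD = 841/123 ∩ AE · DF = 175559/1230]
   → E = (8/3, -47/6)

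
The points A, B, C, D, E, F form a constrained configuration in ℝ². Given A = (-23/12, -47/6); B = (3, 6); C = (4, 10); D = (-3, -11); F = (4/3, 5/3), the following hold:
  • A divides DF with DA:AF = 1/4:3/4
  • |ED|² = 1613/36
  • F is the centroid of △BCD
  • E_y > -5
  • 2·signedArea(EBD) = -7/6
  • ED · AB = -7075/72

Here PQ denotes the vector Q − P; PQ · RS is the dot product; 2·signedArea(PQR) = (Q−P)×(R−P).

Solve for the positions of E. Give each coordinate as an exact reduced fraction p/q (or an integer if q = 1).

E = (-5/6, -14/3)

1. E_x = -5/6  [2·signedArea(EBD) = -7/6 ∩ ED · AB = -7075/72]
2. E_y = -14/3  [2·signedArea(EBD) = -7/6 ∩ ED · AB = -7075/72]
   → E = (-5/6, -14/3)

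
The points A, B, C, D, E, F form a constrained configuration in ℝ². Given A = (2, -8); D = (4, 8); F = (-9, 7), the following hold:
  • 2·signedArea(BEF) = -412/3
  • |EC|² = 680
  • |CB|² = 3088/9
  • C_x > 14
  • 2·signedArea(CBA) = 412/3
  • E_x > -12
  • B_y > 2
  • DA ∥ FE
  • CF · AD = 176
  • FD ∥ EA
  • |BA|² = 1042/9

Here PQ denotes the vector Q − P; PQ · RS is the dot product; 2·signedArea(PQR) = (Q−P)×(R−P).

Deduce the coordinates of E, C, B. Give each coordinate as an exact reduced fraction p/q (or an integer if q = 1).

1. E_x = -11  [FD ∥ EA ∩ DA ∥ FE]
2. E_y = -9  [FD ∥ EA ∩ DA ∥ FE]
   → E = (-11, -9)
3. C_x = 15  [line -2·x + -16·y + -82 = 0 ∩ |EC|² = 680]
4. C_y = -7  [line -2·x + -16·y + -82 = 0 ∩ |EC|² = 680]
   → C = (15, -7)
5. B_x = -1  [2·signedArea(CBA) = 412/3 ∩ 2·signedArea(BEF) = -412/3]
6. B_y = 7/3  [2·signedArea(CBA) = 412/3 ∩ 2·signedArea(BEF) = -412/3]
   → B = (-1, 7/3)

B = (-1, 7/3)
C = (15, -7)
E = (-11, -9)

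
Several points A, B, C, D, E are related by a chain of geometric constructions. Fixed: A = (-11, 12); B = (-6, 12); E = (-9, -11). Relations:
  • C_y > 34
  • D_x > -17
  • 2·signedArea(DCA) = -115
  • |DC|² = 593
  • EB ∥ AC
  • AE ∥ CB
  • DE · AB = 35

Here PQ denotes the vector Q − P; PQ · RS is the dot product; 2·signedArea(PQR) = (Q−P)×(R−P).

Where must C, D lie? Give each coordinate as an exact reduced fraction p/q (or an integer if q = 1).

1. C_x = -8  [AE ∥ CB ∩ EB ∥ AC]
2. C_y = 35  [AE ∥ CB ∩ EB ∥ AC]
   → C = (-8, 35)
3. D_x = -16  [2·signedArea(DCA) = -115 ∩ DE · AB = 35]
4. D_y = 12  [2·signedArea(DCA) = -115 ∩ DE · AB = 35]
   → D = (-16, 12)

C = (-8, 35)
D = (-16, 12)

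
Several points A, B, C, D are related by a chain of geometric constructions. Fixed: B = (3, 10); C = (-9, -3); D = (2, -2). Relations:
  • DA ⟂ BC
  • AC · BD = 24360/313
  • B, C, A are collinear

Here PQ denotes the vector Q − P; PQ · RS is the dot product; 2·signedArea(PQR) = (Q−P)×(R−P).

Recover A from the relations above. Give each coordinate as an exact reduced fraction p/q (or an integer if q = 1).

1. A_x = -1077/313  [B, C, A are collinear ∩ DA ⟂ BC]
2. A_y = 946/313  [B, C, A are collinear ∩ DA ⟂ BC]
   → A = (-1077/313, 946/313)

A = (-1077/313, 946/313)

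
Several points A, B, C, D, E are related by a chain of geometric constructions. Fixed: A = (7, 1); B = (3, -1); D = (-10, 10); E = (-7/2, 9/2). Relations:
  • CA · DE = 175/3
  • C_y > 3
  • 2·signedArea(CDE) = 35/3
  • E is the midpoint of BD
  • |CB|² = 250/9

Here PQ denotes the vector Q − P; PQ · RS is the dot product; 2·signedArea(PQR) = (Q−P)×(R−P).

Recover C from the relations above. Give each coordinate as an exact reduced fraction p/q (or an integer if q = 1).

1. C_x = 0  [2·signedArea(CDE) = 35/3 ∩ CA · DE = 175/3]
2. C_y = 10/3  [2·signedArea(CDE) = 35/3 ∩ CA · DE = 175/3]
   → C = (0, 10/3)

C = (0, 10/3)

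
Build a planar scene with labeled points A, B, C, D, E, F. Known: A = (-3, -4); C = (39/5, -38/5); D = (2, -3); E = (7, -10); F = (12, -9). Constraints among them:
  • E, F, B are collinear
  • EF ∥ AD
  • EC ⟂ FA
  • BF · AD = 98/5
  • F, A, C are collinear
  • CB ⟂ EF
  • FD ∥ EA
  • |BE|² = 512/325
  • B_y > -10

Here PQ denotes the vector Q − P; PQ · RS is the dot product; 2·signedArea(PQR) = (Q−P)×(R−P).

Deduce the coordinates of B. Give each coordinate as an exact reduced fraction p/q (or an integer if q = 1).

B = (107/13, -634/65)

1. B_x = 107/13  [E, F, B are collinear ∩ CB ⟂ EF]
2. B_y = -634/65  [E, F, B are collinear ∩ CB ⟂ EF]
   → B = (107/13, -634/65)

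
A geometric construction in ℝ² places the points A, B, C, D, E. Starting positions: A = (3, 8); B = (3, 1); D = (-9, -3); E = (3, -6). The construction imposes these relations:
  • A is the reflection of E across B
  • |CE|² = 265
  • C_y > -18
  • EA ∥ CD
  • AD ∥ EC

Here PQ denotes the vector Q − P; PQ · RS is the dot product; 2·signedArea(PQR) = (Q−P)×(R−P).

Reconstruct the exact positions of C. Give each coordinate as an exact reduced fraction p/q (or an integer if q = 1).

1. C_x = -9  [EA ∥ CD ∩ AD ∥ EC]
2. C_y = -17  [EA ∥ CD ∩ AD ∥ EC]
   → C = (-9, -17)

C = (-9, -17)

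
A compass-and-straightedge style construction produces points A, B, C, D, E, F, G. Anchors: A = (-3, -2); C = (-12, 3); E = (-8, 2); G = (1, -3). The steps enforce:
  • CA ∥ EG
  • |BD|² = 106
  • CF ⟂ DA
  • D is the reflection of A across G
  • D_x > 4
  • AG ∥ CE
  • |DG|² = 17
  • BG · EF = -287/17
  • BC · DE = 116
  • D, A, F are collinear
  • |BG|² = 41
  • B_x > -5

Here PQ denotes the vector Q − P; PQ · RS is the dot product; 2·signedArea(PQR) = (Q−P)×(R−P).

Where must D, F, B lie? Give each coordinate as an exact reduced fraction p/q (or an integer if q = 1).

1. D_x = 5  [D is the reflection of A across G]
2. D_y = -4  [D is the reflection of A across G]
   → D = (5, -4)
3. F_x = -215/17  [D, A, F are collinear ∩ CF ⟂ DA]
4. F_y = 7/17  [D, A, F are collinear ∩ CF ⟂ DA]
   → F = (-215/17, 7/17)
5. B_x = -4  [BG · EF = -287/17 ∩ BC · DE = 116]
6. B_y = 1  [BG · EF = -287/17 ∩ BC · DE = 116]
   → B = (-4, 1)

B = (-4, 1)
D = (5, -4)
F = (-215/17, 7/17)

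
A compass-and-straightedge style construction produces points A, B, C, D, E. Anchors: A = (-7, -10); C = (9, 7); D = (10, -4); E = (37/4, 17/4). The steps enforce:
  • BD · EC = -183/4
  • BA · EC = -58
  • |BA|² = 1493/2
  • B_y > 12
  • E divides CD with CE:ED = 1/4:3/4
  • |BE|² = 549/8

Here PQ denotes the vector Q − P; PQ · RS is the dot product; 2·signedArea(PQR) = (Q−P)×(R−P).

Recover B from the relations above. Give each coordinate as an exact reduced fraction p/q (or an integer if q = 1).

1. B_x = 17/2  [line 1/4·x + -11/4·y + 129/4 = 0 ∩ |BA|² = 1493/2]
2. B_y = 25/2  [line 1/4·x + -11/4·y + 129/4 = 0 ∩ |BA|² = 1493/2]
   → B = (17/2, 25/2)

B = (17/2, 25/2)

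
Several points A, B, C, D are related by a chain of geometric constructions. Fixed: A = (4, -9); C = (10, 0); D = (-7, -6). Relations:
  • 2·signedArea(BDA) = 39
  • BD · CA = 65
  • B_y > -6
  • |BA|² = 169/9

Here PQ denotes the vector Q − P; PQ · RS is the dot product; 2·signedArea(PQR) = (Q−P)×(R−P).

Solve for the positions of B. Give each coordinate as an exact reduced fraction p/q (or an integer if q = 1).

1. B_x = 7/3  [2·signedArea(BDA) = 39 ∩ BD · CA = 65]
2. B_y = -5  [2·signedArea(BDA) = 39 ∩ BD · CA = 65]
   → B = (7/3, -5)

B = (7/3, -5)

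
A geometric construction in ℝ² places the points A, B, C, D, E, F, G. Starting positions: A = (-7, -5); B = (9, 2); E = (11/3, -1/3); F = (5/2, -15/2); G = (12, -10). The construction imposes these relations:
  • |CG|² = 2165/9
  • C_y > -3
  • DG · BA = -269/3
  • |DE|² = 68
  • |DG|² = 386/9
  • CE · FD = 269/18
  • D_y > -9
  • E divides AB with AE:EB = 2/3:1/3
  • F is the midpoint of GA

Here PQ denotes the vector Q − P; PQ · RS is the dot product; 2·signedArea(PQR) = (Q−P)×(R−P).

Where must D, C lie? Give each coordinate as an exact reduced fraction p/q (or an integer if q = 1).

1. D_x = 17/3  [line 16·x + 7·y + -97/3 = 0 ∩ |DG|² = 386/9]
2. D_y = -25/3  [line 16·x + 7·y + -97/3 = 0 ∩ |DG|² = 386/9]
   → D = (17/3, -25/3)
3. C_x = -5/3  [line -19/6·x + 5/6·y + -55/18 = 0 ∩ |CG|² = 2165/9]
4. C_y = -8/3  [line -19/6·x + 5/6·y + -55/18 = 0 ∩ |CG|² = 2165/9]
   → C = (-5/3, -8/3)

C = (-5/3, -8/3)
D = (17/3, -25/3)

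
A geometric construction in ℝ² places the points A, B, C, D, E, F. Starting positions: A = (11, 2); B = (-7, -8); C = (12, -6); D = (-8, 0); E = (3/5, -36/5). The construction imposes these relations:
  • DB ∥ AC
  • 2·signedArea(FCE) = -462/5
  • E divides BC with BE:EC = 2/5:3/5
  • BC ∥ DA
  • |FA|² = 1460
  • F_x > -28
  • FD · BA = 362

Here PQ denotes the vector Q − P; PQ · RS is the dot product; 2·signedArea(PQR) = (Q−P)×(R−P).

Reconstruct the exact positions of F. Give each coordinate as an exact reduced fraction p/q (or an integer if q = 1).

1. F_x = -27  [2·signedArea(FCE) = -462/5 ∩ FD · BA = 362]
2. F_y = -2  [2·signedArea(FCE) = -462/5 ∩ FD · BA = 362]
   → F = (-27, -2)

F = (-27, -2)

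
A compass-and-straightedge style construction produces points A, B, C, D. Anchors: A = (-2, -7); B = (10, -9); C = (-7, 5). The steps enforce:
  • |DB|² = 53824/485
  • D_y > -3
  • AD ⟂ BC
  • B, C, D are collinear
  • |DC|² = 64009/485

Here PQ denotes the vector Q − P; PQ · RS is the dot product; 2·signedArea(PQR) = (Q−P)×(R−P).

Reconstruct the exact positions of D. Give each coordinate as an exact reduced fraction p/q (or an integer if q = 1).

D = (906/485, -1117/485)

1. D_x = 906/485  [B, C, D are collinear ∩ AD ⟂ BC]
2. D_y = -1117/485  [B, C, D are collinear ∩ AD ⟂ BC]
   → D = (906/485, -1117/485)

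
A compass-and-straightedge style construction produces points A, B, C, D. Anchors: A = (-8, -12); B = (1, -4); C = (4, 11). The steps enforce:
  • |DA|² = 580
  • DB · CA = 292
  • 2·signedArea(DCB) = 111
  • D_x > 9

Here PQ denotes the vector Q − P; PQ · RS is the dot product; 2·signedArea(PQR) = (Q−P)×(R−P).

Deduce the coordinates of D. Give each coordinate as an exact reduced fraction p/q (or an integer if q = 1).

D = (10, 4)

1. D_x = 10  [2·signedArea(DCB) = 111 ∩ DB · CA = 292]
2. D_y = 4  [2·signedArea(DCB) = 111 ∩ DB · CA = 292]
   → D = (10, 4)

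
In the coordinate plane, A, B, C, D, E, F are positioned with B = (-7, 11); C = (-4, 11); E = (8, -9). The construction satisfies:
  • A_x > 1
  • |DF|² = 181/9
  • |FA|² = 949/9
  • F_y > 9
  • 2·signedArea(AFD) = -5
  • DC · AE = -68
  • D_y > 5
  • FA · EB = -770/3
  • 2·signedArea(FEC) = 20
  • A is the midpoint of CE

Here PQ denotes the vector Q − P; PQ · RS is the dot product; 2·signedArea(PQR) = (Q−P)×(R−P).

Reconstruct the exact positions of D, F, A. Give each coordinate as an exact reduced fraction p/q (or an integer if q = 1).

A = (2, 1)
D = (-1, 6)
F = (-4, 28/3)

1. A_x = 2  [A is the midpoint of CE]
2. A_y = 1  [A is the midpoint of CE]
   → A = (2, 1)
3. F_x = -4  [2·signedArea(FEC) = 20 ∩ FA · EB = -770/3]
4. F_y = 28/3  [2·signedArea(FEC) = 20 ∩ FA · EB = -770/3]
   → F = (-4, 28/3)
5. D_x = -1  [DC · AE = -68 ∩ 2·signedArea(AFD) = -5]
6. D_y = 6  [DC · AE = -68 ∩ 2·signedArea(AFD) = -5]
   → D = (-1, 6)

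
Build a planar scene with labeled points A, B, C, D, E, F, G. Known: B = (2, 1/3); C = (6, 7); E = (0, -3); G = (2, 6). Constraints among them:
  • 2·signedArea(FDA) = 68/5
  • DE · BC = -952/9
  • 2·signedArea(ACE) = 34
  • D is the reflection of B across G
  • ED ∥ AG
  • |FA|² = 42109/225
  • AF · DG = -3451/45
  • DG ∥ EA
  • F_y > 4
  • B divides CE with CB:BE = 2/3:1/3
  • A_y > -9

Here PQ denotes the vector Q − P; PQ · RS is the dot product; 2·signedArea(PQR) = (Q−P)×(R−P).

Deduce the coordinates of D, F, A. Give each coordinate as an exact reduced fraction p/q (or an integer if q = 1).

A = (0, -26/3)
D = (2, 35/3)
F = (2, 73/15)

1. D_x = 2  [D is the reflection of B across G]
2. D_y = 35/3  [D is the reflection of B across G]
   → D = (2, 35/3)
3. A_x = 0  [ED ∥ AG ∩ DG ∥ EA]
4. A_y = -26/3  [ED ∥ AG ∩ DG ∥ EA]
   → A = (0, -26/3)
5. F_x = 2  [2·signedArea(FDA) = 68/5 ∩ AF · DG = -3451/45]
6. F_y = 73/15  [2·signedArea(FDA) = 68/5 ∩ AF · DG = -3451/45]
   → F = (2, 73/15)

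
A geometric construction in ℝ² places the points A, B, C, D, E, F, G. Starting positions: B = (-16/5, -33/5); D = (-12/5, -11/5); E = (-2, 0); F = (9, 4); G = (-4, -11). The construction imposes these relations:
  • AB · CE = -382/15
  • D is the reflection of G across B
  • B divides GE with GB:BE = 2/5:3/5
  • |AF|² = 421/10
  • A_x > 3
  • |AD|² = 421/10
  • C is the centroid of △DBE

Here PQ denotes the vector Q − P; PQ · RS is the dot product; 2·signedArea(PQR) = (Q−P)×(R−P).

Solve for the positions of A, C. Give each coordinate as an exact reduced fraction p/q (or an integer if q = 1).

1. C_x = -38/15  [C is the centroid of △DBE]
2. C_y = -44/15  [C is the centroid of △DBE]
   → C = (-38/15, -44/15)
3. A_x = 33/10  [line -8/15·x + -44/15·y + 22/5 = 0 ∩ |AD|² = 421/10]
4. A_y = 9/10  [line -8/15·x + -44/15·y + 22/5 = 0 ∩ |AD|² = 421/10]
   → A = (33/10, 9/10)

A = (33/10, 9/10)
C = (-38/15, -44/15)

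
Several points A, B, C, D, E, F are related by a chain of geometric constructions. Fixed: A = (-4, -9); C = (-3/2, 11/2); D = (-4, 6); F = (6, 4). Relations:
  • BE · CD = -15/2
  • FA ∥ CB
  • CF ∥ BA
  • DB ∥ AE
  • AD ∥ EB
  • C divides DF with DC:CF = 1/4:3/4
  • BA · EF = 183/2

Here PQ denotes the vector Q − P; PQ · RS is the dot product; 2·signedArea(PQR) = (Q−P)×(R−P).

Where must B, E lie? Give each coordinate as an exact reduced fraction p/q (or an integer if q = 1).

1. B_x = -23/2  [CF ∥ BA ∩ FA ∥ CB]
2. B_y = -15/2  [CF ∥ BA ∩ FA ∥ CB]
   → B = (-23/2, -15/2)
3. E_x = -23/2  [AD ∥ EB ∩ DB ∥ AE]
4. E_y = -45/2  [AD ∥ EB ∩ DB ∥ AE]
   → E = (-23/2, -45/2)

B = (-23/2, -15/2)
E = (-23/2, -45/2)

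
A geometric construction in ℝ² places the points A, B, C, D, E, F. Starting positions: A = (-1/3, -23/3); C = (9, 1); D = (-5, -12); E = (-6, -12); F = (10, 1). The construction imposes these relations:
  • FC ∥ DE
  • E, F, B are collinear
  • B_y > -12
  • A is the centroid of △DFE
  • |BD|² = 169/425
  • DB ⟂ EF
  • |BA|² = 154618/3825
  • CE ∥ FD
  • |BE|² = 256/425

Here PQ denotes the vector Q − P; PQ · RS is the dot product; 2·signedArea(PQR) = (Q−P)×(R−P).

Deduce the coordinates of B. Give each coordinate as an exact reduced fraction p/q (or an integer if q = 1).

B = (-2294/425, -4892/425)

1. B_x = -2294/425  [E, F, B are collinear ∩ DB ⟂ EF]
2. B_y = -4892/425  [E, F, B are collinear ∩ DB ⟂ EF]
   → B = (-2294/425, -4892/425)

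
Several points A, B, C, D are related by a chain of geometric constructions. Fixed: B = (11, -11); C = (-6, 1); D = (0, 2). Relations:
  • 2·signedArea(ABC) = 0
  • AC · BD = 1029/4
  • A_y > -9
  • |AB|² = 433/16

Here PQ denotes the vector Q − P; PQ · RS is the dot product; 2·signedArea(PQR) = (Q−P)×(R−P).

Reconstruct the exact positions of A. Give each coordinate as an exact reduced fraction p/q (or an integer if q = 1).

A = (27/4, -8)

1. A_x = 27/4  [2·signedArea(ABC) = 0 ∩ AC · BD = 1029/4]
2. A_y = -8  [2·signedArea(ABC) = 0 ∩ AC · BD = 1029/4]
   → A = (27/4, -8)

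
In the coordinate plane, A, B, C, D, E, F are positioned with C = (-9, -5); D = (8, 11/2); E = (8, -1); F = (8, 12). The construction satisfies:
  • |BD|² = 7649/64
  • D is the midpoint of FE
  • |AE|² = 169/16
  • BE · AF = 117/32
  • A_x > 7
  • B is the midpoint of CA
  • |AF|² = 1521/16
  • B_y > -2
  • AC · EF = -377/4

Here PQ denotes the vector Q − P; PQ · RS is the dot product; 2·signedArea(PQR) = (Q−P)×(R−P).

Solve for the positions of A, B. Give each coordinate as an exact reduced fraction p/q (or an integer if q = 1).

1. A_y = 9/4  [AC · EF = -377/4]
2. A_x = 8  [|AF|² = 1521/16]
   → A = (8, 9/4)
3. B_x = -1/2  [B is the midpoint of CA]
4. B_y = -11/8  [B is the midpoint of CA]
   → B = (-1/2, -11/8)

A = (8, 9/4)
B = (-1/2, -11/8)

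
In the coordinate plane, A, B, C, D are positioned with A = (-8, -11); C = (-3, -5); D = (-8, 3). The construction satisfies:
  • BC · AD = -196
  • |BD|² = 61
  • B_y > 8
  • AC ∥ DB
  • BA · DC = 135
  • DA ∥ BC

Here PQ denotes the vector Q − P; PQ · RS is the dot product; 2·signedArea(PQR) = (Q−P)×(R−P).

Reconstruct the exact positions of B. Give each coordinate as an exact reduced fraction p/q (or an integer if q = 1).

B = (-3, 9)

1. B_x = -3  [DA ∥ BC ∩ AC ∥ DB]
2. B_y = 9  [DA ∥ BC ∩ AC ∥ DB]
   → B = (-3, 9)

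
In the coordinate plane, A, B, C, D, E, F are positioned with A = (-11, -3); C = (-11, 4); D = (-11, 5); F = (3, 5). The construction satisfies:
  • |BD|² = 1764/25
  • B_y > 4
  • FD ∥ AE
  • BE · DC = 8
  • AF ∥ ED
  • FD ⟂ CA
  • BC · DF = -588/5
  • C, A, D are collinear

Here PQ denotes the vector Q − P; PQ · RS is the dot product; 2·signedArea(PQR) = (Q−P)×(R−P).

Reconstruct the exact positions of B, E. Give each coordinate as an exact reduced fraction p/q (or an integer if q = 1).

B = (-13/5, 5)
E = (-25, -3)

1. B_x = -13/5  [BC · DF = -588/5]
2. B_y = 5  [|BD|² = 1764/25]
   → B = (-13/5, 5)
3. E_x = -25  [AF ∥ ED ∩ FD ∥ AE]
4. E_y = -3  [AF ∥ ED ∩ FD ∥ AE]
   → E = (-25, -3)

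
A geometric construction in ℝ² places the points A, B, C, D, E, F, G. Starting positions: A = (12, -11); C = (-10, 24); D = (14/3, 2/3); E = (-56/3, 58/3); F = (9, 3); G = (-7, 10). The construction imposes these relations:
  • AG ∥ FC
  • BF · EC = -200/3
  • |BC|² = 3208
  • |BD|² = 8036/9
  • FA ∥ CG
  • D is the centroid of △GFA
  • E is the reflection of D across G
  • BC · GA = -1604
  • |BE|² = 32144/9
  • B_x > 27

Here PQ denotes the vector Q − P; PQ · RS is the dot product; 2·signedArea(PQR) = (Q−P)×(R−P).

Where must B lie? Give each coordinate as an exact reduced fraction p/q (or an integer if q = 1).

1. B_x = 28  [BF · EC = -200/3 ∩ BC · GA = -1604]
2. B_y = -18  [BF · EC = -200/3 ∩ BC · GA = -1604]
   → B = (28, -18)

B = (28, -18)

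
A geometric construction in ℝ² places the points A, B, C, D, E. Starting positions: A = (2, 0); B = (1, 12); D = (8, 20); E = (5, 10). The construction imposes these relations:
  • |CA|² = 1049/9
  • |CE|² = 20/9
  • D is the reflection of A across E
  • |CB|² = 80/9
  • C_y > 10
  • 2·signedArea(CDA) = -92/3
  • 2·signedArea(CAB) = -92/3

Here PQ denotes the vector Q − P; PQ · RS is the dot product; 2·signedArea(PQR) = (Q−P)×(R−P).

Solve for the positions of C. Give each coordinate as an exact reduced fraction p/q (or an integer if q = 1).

1. C_x = 11/3  [2·signedArea(CAB) = -92/3 ∩ 2·signedArea(CDA) = -92/3]
2. C_y = 32/3  [2·signedArea(CAB) = -92/3 ∩ 2·signedArea(CDA) = -92/3]
   → C = (11/3, 32/3)

C = (11/3, 32/3)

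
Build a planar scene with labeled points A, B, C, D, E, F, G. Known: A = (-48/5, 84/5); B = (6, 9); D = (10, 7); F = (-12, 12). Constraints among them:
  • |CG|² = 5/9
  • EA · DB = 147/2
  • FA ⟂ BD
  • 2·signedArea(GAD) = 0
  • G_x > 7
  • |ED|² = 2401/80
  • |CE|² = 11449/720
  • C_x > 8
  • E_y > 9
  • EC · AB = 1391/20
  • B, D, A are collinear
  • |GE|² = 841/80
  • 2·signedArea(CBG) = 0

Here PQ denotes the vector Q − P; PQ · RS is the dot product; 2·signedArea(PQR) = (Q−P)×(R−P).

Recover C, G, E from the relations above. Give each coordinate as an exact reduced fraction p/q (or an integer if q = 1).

C = (26/3, 23/3)
E = (51/10, 189/20)
G = (8, 8)

1. E_x = 51/10  [line 4·x + -2·y + -3/2 = 0 ∩ |ED|² = 2401/80]
2. E_y = 189/20  [line 4·x + -2·y + -3/2 = 0 ∩ |ED|² = 2401/80]
   → E = (51/10, 189/20)
3. C_x = 26/3  [line 78/5·x + -39/5·y + -377/5 = 0 ∩ |CE|² = 11449/720]
4. C_y = 23/3  [line 78/5·x + -39/5·y + -377/5 = 0 ∩ |CE|² = 11449/720]
   → C = (26/3, 23/3)
5. G_x = 8  [line -4/3·x + -8/3·y + 32 = 0 ∩ |GE|² = 841/80]
6. G_y = 8  [line -4/3·x + -8/3·y + 32 = 0 ∩ |GE|² = 841/80]
   → G = (8, 8)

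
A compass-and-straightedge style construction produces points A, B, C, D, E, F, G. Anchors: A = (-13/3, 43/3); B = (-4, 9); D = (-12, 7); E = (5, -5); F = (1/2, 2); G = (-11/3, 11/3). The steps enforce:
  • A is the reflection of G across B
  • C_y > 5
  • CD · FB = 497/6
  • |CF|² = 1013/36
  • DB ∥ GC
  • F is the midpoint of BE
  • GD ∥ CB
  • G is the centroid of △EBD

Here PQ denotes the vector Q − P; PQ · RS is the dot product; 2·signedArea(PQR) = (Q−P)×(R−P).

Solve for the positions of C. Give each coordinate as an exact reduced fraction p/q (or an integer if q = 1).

1. C_x = 13/3  [GD ∥ CB ∩ DB ∥ GC]
2. C_y = 17/3  [GD ∥ CB ∩ DB ∥ GC]
   → C = (13/3, 17/3)

C = (13/3, 17/3)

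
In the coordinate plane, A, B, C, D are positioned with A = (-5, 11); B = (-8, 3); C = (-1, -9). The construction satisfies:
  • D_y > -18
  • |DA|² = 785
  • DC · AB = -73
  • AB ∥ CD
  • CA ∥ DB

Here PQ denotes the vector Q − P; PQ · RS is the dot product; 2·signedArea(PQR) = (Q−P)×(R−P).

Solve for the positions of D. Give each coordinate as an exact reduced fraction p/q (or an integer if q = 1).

1. D_x = -4  [CA ∥ DB ∩ AB ∥ CD]
2. D_y = -17  [CA ∥ DB ∩ AB ∥ CD]
   → D = (-4, -17)

D = (-4, -17)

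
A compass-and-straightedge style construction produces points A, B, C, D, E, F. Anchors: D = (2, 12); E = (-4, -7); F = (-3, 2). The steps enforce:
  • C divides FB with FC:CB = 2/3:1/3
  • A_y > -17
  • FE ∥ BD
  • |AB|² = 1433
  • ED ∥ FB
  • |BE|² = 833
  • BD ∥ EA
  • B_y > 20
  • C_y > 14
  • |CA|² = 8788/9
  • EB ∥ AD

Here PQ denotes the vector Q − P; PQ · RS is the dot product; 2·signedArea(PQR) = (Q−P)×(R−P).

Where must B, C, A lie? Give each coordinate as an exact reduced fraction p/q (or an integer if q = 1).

A = (-5, -16)
B = (3, 21)
C = (1, 44/3)

1. B_x = 3  [FE ∥ BD ∩ ED ∥ FB]
2. B_y = 21  [FE ∥ BD ∩ ED ∥ FB]
   → B = (3, 21)
3. C_x = 1  [C divides FB with FC:CB = 2/3:1/3]
4. C_y = 44/3  [C divides FB with FC:CB = 2/3:1/3]
   → C = (1, 44/3)
5. A_x = -5  [EB ∥ AD ∩ BD ∥ EA]
6. A_y = -16  [EB ∥ AD ∩ BD ∥ EA]
   → A = (-5, -16)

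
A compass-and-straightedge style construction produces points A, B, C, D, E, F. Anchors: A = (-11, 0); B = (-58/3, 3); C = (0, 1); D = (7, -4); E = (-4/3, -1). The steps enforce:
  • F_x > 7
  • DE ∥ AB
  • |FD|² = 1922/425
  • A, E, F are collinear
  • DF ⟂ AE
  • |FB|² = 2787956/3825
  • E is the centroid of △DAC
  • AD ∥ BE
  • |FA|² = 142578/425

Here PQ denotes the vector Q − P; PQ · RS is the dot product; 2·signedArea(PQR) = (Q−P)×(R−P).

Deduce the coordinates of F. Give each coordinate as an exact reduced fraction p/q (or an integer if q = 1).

F = (3068/425, -801/425)

1. F_x = 3068/425  [A, E, F are collinear ∩ DF ⟂ AE]
2. F_y = -801/425  [A, E, F are collinear ∩ DF ⟂ AE]
   → F = (3068/425, -801/425)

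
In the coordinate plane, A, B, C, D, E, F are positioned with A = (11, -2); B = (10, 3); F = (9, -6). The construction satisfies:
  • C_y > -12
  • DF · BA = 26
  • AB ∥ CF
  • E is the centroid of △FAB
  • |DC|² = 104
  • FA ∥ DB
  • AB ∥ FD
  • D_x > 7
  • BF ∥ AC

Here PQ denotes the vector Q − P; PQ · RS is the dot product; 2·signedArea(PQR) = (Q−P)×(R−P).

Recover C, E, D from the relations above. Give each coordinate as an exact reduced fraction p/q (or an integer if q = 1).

C = (10, -11)
D = (8, -1)
E = (10, -5/3)

1. C_x = 10  [AB ∥ CF ∩ BF ∥ AC]
2. C_y = -11  [AB ∥ CF ∩ BF ∥ AC]
   → C = (10, -11)
3. E_x = 10  [E is the centroid of △FAB]
4. E_y = -5/3  [E is the centroid of △FAB]
   → E = (10, -5/3)
5. D_x = 8  [FA ∥ DB ∩ AB ∥ FD]
6. D_y = -1  [FA ∥ DB ∩ AB ∥ FD]
   → D = (8, -1)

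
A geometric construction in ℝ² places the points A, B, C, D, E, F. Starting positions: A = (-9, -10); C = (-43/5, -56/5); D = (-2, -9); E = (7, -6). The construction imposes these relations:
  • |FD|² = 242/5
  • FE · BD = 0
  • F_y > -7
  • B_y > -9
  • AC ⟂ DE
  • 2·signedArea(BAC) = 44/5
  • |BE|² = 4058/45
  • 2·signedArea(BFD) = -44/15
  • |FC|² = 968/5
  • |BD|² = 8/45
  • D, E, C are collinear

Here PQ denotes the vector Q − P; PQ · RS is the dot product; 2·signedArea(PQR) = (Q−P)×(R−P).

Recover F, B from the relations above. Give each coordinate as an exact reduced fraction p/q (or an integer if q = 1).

B = (-32/15, -43/5)
F = (23/5, -34/5)

1. B_x = -32/15  [line 6/5·x + 2/5·y + 6 = 0 ∩ |BD|² = 8/45]
2. B_y = -43/5  [line 6/5·x + 2/5·y + 6 = 0 ∩ |BD|² = 8/45]
   → B = (-32/15, -43/5)
3. F_x = 23/5  [FE · BD = 0 ∩ 2·signedArea(BFD) = -44/15]
4. F_y = -34/5  [FE · BD = 0 ∩ 2·signedArea(BFD) = -44/15]
   → F = (23/5, -34/5)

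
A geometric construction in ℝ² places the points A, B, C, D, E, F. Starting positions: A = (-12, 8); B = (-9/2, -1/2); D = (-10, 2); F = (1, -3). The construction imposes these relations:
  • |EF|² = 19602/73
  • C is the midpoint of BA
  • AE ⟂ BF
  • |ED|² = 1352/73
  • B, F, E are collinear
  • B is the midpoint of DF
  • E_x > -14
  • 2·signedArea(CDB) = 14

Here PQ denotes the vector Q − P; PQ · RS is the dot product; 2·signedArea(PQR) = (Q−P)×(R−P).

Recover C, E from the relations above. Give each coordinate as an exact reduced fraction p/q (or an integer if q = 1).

C = (-33/4, 15/4)
E = (-1016/73, 276/73)

1. C_x = -33/4  [C is the midpoint of BA]
2. C_y = 15/4  [C is the midpoint of BA]
   → C = (-33/4, 15/4)
3. E_x = -1016/73  [B, F, E are collinear ∩ AE ⟂ BF]
4. E_y = 276/73  [B, F, E are collinear ∩ AE ⟂ BF]
   → E = (-1016/73, 276/73)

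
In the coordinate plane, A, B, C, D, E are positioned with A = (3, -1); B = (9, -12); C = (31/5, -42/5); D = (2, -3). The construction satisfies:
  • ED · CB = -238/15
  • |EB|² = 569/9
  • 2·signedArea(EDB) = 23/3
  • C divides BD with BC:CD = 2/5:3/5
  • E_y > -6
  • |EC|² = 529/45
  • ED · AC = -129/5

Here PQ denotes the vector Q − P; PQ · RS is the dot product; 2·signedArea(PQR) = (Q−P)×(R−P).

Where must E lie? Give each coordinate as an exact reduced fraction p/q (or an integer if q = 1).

1. E_x = 14/3  [ED · CB = -238/15 ∩ ED · AC = -129/5]
2. E_y = -16/3  [ED · CB = -238/15 ∩ ED · AC = -129/5]
   → E = (14/3, -16/3)

E = (14/3, -16/3)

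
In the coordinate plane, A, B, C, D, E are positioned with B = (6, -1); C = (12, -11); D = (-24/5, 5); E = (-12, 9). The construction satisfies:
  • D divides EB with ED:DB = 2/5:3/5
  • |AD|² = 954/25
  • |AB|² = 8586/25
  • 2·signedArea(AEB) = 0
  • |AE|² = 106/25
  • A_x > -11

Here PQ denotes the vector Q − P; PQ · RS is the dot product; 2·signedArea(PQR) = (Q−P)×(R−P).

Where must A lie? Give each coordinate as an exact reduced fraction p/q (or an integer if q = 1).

A = (-51/5, 8)

1. A_x = -51/5  [line 10·x + 18·y + -42 = 0 ∩ |AE|² = 106/25]
2. A_y = 8  [line 10·x + 18·y + -42 = 0 ∩ |AE|² = 106/25]
   → A = (-51/5, 8)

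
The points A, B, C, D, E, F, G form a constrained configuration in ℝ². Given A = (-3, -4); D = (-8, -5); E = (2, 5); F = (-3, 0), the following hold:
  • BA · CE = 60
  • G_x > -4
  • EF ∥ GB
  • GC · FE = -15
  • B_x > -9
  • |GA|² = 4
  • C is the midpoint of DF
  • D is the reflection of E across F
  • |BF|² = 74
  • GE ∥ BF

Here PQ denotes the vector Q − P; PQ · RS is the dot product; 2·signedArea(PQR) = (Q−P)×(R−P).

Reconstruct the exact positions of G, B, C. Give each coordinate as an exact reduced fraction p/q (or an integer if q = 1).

1. C_x = -11/2  [C is the midpoint of DF]
2. C_y = -5/2  [C is the midpoint of DF]
   → C = (-11/2, -5/2)
3. B_x = -8  [line -15/2·x + -15/2·y + -225/2 = 0 ∩ |BF|² = 74]
4. B_y = -7  [line -15/2·x + -15/2·y + -225/2 = 0 ∩ |BF|² = 74]
   → B = (-8, -7)
5. G_x = -3  [GC · FE = -15 ∩ GE ∥ BF]
6. G_y = -2  [GC · FE = -15 ∩ GE ∥ BF]
   → G = (-3, -2)

B = (-8, -7)
C = (-11/2, -5/2)
G = (-3, -2)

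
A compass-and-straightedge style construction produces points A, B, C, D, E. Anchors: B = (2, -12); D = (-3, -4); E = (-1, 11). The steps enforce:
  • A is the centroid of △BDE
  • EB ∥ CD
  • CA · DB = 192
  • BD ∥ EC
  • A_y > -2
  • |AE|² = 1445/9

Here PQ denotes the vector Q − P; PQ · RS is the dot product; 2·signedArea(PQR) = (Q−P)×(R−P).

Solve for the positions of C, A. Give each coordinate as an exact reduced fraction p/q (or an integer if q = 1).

A = (-2/3, -5/3)
C = (-6, 19)

1. C_x = -6  [EB ∥ CD ∩ BD ∥ EC]
2. C_y = 19  [EB ∥ CD ∩ BD ∥ EC]
   → C = (-6, 19)
3. A_x = -2/3  [A is the centroid of △BDE]
4. A_y = -5/3  [A is the centroid of △BDE]
   → A = (-2/3, -5/3)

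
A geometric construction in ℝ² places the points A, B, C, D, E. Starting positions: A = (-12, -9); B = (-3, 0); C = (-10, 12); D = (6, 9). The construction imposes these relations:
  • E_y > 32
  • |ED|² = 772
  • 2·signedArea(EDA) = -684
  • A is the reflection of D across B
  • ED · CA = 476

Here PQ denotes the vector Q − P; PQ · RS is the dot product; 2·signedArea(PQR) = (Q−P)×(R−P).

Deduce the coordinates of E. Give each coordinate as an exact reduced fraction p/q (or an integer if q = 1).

E = (-8, 33)

1. E_x = -8  [2·signedArea(EDA) = -684 ∩ ED · CA = 476]
2. E_y = 33  [2·signedArea(EDA) = -684 ∩ ED · CA = 476]
   → E = (-8, 33)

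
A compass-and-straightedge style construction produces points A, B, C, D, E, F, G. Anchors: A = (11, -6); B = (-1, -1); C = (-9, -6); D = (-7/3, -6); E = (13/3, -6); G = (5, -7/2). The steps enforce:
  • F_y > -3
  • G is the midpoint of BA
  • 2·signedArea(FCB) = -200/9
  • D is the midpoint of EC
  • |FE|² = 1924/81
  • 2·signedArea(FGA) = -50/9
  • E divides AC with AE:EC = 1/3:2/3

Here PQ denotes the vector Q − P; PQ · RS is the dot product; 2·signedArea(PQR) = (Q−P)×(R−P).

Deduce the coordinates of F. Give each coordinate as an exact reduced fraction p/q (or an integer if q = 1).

1. F_x = 7/9  [2·signedArea(FCB) = -200/9 ∩ 2·signedArea(FGA) = -50/9]
2. F_y = -8/3  [2·signedArea(FCB) = -200/9 ∩ 2·signedArea(FGA) = -50/9]
   → F = (7/9, -8/3)

F = (7/9, -8/3)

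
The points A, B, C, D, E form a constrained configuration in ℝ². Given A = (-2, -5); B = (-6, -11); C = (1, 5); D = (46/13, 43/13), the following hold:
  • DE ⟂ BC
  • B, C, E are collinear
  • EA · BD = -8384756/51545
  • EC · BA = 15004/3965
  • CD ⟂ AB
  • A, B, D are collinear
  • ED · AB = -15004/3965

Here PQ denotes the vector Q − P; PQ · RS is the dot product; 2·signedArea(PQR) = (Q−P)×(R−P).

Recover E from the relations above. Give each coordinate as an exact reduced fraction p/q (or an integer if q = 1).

1. E_x = 3118/3965  [B, C, E are collinear ∩ DE ⟂ BC]
2. E_y = 17889/3965  [B, C, E are collinear ∩ DE ⟂ BC]
   → E = (3118/3965, 17889/3965)

E = (3118/3965, 17889/3965)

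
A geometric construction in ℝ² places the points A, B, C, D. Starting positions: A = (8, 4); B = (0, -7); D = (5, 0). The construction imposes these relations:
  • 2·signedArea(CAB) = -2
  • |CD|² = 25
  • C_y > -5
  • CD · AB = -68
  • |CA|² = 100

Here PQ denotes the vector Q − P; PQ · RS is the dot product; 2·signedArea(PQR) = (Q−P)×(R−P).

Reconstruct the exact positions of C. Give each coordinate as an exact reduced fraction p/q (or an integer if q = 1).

C = (2, -4)

1. C_x = 2  [2·signedArea(CAB) = -2 ∩ CD · AB = -68]
2. C_y = -4  [2·signedArea(CAB) = -2 ∩ CD · AB = -68]
   → C = (2, -4)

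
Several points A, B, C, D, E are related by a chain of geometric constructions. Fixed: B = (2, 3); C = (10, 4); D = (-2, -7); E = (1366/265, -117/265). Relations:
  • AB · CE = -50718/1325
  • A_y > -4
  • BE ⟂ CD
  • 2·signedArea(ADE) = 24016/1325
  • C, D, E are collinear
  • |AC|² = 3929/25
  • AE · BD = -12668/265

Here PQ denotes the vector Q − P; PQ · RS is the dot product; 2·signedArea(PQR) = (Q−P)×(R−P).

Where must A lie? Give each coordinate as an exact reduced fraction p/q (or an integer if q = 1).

A = (-2/5, -3)

1. A_x = -2/5  [2·signedArea(ADE) = 24016/1325 ∩ AE · BD = -12668/265]
2. A_y = -3  [2·signedArea(ADE) = 24016/1325 ∩ AE · BD = -12668/265]
   → A = (-2/5, -3)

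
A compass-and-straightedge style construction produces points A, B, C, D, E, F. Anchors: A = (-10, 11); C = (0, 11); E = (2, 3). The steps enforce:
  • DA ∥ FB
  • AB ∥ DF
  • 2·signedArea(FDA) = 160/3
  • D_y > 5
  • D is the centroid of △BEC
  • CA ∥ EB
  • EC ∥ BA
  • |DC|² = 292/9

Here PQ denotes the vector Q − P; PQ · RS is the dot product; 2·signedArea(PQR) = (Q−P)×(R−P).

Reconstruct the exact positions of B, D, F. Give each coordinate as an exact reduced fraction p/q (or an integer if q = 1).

1. B_x = -8  [EC ∥ BA ∩ CA ∥ EB]
2. B_y = 3  [EC ∥ BA ∩ CA ∥ EB]
   → B = (-8, 3)
3. D_x = -2  [D is the centroid of △BEC]
4. D_y = 17/3  [D is the centroid of △BEC]
   → D = (-2, 17/3)
5. F_x = 0  [DA ∥ FB ∩ AB ∥ DF]
6. F_y = -7/3  [DA ∥ FB ∩ AB ∥ DF]
   → F = (0, -7/3)

B = (-8, 3)
D = (-2, 17/3)
F = (0, -7/3)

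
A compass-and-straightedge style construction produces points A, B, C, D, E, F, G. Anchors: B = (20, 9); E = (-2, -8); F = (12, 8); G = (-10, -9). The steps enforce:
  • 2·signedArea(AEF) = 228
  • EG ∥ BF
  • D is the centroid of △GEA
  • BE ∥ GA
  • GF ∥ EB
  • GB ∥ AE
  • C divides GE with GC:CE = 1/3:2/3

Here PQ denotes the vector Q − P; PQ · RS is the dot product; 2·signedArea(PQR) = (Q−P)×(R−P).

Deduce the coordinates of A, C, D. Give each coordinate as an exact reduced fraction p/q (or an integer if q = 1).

A = (-32, -26)
C = (-22/3, -26/3)
D = (-44/3, -43/3)

1. A_x = -32  [GB ∥ AE ∩ BE ∥ GA]
2. A_y = -26  [GB ∥ AE ∩ BE ∥ GA]
   → A = (-32, -26)
3. C_x = -22/3  [C divides GE with GC:CE = 1/3:2/3]
4. C_y = -26/3  [C divides GE with GC:CE = 1/3:2/3]
   → C = (-22/3, -26/3)
5. D_x = -44/3  [D is the centroid of △GEA]
6. D_y = -43/3  [D is the centroid of △GEA]
   → D = (-44/3, -43/3)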